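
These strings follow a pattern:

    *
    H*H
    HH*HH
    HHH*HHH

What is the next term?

HHHH*HHHH

s(k+1) = H·s(k)·H, so each term gains H as a prefix and H as a suffix.
So the next term is H·HHH*HHH·H.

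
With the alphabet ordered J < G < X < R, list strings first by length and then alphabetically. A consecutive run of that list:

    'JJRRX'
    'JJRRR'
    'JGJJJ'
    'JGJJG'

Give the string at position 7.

JGJGJ

Stepping forward 3 times from JGJJG: JGJJG → JGJJX → JGJJR, then the target.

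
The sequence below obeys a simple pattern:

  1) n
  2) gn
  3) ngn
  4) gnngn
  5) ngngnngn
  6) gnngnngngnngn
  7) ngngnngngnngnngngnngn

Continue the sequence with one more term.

Each term (from the third on) is the two preceding terms concatenated in order: term 3 = n·gn = ngn.
The next term joins gnngnngngnngn and ngngnngngnngnngngnngn.

gnngnngngnngnngngnngngnngnngngnngn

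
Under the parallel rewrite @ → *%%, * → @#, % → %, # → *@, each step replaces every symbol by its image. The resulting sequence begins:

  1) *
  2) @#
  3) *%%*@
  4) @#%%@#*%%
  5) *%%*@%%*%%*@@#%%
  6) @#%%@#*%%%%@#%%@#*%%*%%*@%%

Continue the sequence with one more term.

Applying the rule to each of the 27 symbols of @#%%@#*%%%%@#%%@#*%%*%%*@%% gives the pieces *%% *@ % % *%% *@ @# % % % % *%% *@ % % *%% *@ @# % % @# % % @# *%% % %, which concatenate to the answer.

*%%*@%%*%%*@@#%%%%*%%*@%%*%%*@@#%%@#%%@#*%%%%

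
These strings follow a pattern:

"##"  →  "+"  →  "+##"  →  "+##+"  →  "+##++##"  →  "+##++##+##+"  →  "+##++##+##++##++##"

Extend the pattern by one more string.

+##++##+##++##++##+##++##+##+

Each term (from the third on) is the previous term followed by the one before it: term 3 = +·## = +##.
Continuing: +##++##+##++##++## · +##++##+##+ gives term 8.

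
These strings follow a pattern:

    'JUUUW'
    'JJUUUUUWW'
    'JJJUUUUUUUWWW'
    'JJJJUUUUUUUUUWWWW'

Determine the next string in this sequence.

JJJJJUUUUUUUUUUUWWWWW

The n-th term is n J's then 2n+1 U's then n W's (n = 1, 2, …).
At n = 5 the blocks have lengths 5, 11, 5.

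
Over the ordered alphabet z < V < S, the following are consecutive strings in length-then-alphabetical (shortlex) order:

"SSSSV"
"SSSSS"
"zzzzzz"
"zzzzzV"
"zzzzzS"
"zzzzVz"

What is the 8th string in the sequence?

zzzzVS

Continuing the enumeration 2 steps past zzzzVz: zzzzVz → zzzzVV → (answer).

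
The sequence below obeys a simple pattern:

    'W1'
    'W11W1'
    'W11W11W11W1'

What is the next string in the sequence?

s(k+1) = s(k)·1·s(k) — each term doubles the last with '1' between the halves.
Doubling W11W11W11W1 with '1' between the halves:

W11W11W11W11W11W11W11W1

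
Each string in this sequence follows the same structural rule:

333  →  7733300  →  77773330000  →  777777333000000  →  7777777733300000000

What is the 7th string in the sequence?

777777777777333000000000000

s(k+1) = 77·s(k)·00, so each term gains 77 as a prefix and 00 as a suffix.
From 7777777733300000000, 2 further steps: 7777777733300000000 → 77777777773330000000000 → (answer).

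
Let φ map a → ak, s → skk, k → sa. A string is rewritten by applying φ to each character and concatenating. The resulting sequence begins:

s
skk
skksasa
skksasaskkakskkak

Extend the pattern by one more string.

Rewriting the 17 symbols of skksasaskkakskkak one by one yields skk sa sa skk ak skk ak skk sa sa ak sa skk sa sa ak sa; concatenated:

skksasaskkakskkakskksasaaksaskksasaaksa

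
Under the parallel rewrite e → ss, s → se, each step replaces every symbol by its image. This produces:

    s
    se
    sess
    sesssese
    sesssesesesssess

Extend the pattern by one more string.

Replace each of the 16 characters of sesssesesesssess in place — se ss se se se ss se ss se ss se se se ss se se — and concatenate.

sesssesesesssesssesssesesesssese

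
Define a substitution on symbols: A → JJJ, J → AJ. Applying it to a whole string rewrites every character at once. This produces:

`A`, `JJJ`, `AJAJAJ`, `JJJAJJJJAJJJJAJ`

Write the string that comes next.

φ(JJJAJJJJAJJJJAJ) expands symbol-by-symbol to AJ AJ AJ JJJ AJ AJ AJ AJ JJJ AJ AJ AJ AJ JJJ AJ; joining the 15 pieces gives the next term.

AJAJAJJJJAJAJAJAJJJJAJAJAJAJJJJAJ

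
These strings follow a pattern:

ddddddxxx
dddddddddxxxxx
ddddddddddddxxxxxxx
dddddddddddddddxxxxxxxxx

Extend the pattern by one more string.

Each string has the form d^{3n} x^{2n-1}, where the shown terms are n = 2, 3, 4, 5.
Setting n = 6 gives 18, 11 characters in each block.

ddddddddddddddddddxxxxxxxxxxx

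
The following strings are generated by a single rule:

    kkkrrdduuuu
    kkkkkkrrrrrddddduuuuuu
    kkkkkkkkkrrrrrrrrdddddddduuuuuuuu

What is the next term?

kkkkkkkkkkkkrrrrrrrrrrrddddddddddduuuuuuuuuu

Term n consists of 3n k's, followed by 3n-1 r's, followed by 3n-1 d's, followed by 2n+2 u's (n = 1, 2, …).
Setting n = 4 gives 12, 11, 11, 10 characters in each block.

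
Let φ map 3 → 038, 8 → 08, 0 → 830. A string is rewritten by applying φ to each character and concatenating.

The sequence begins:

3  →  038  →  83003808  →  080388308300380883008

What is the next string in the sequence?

8300883003808080388300803883083003808830080803883083008

φ(080388308300380883008) expands symbol-by-symbol to 830 08 830 038 08 08 038 830 08 038 830 830 038 08 830 08 08 038 830 830 08; joining the 21 pieces gives the next term.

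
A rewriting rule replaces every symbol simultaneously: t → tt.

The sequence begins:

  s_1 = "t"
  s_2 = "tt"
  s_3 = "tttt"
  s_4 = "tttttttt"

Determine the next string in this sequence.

tttttttttttttttt

Apply φ to tttttttt symbol by symbol: t→tt, t→tt, t→tt, t→tt, t→tt, t→tt, t→tt, t→tt; joined: tt tt tt tt tt tt tt tt.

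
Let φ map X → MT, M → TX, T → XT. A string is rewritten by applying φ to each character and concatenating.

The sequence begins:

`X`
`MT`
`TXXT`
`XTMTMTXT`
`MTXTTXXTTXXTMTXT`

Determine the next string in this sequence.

Rewriting the 16 symbols of MTXTTXXTTXXTMTXT one by one yields TX XT MT XT XT MT MT XT XT MT MT XT TX XT MT XT; concatenated:

TXXTMTXTXTMTMTXTXTMTMTXTTXXTMTXT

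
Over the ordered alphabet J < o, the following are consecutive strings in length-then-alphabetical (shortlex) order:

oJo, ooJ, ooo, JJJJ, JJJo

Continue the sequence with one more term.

JJoJ

The successor of JJJo increments the rightmost position that isn't already o and resets every position after it to J.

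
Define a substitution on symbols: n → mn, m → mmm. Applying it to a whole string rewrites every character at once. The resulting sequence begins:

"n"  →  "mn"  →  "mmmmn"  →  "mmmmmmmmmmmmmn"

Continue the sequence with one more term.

Replace each of the 14 characters of mmmmmmmmmmmmmn in place — mmm mmm mmm mmm mmm mmm mmm mmm mmm mmm mmm mmm mmm mn — and concatenate.

mmmmmmmmmmmmmmmmmmmmmmmmmmmmmmmmmmmmmmmmn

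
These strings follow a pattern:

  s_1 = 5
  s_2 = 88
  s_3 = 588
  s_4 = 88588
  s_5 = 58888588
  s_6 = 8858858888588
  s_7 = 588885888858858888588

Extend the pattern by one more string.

8858858888588588885888858858888588

From term 3 onward, concatenate the second-to-last term with the last: 5·88 = 588, 88·588 = 88588, …
The next term joins 8858858888588 and 588885888858858888588.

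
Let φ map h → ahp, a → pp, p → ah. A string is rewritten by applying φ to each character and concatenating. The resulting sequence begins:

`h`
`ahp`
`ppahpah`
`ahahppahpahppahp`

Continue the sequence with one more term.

Applying the rule to each of the 16 symbols of ahahppahpahppahp gives the pieces pp ahp pp ahp ah ah pp ahp ah pp ahp ah ah pp ahp ah, which concatenate to the answer.

ppahpppahpahahppahpahppahpahahppahpah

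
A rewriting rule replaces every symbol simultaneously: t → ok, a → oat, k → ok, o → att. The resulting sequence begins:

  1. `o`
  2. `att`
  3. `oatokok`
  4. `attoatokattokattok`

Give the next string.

Replace each of the 18 characters of attoatokattokattok in place — oat ok ok att oat ok att ok oat ok ok att ok oat ok ok att ok — and concatenate.

oatokokattoatokattokoatokokattokoatokokattok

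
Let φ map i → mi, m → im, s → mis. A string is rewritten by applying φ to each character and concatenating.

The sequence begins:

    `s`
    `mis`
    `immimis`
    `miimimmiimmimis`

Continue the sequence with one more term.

immimiimmiimimmimiimimmiimmimis

φ(miimimmiimmimis) expands symbol-by-symbol to im mi mi im mi im im mi mi im im mi im mi mis; joining the 15 pieces gives the next term.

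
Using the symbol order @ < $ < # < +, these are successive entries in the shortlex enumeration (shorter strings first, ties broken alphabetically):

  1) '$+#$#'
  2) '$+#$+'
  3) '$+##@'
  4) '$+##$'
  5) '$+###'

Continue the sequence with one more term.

$+##+

The successor of $+### increments the rightmost position that isn't already + and resets every position after it to @.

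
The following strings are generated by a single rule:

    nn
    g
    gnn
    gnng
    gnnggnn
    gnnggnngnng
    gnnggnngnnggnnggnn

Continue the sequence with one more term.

This is a Fibonacci-style word recurrence s(k) = s(k−1)·s(k−2): e.g. g·nn = gnn.
The next term joins gnnggnngnnggnnggnn and gnnggnngnng.

gnnggnngnnggnnggnngnnggnngnng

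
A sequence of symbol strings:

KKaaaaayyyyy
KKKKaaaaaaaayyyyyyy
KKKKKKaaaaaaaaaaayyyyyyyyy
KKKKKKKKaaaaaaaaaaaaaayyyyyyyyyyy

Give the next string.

KKKKKKKKKKaaaaaaaaaaaaaaaaayyyyyyyyyyyyy

Term n consists of 2n K's, followed by 3n+2 a's, followed by 2n+3 y's (n = 1, 2, …).
At n = 5 the blocks have lengths 10, 17, 13.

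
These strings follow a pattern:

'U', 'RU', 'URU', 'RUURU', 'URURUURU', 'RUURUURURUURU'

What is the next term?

This is a Fibonacci-style word recurrence s(k) = s(k−2)·s(k−1): e.g. U·RU = URU.
The next term joins URURUURU and RUURUURURUURU.

URURUURURUURUURURUURU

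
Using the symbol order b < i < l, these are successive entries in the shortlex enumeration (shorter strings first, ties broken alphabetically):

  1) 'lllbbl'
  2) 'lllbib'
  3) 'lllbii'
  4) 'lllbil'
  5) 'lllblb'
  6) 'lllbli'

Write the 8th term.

lllibb

Continuing the enumeration 2 steps past lllbli: lllbli → lllbll → (answer).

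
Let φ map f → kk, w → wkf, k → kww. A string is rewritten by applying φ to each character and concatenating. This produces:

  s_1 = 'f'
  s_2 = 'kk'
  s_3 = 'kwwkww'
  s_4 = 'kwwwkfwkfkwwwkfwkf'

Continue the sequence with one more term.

Rewriting the 18 symbols of kwwwkfwkfkwwwkfwkf one by one yields kww wkf wkf wkf kww kk wkf kww kk kww wkf wkf wkf kww kk wkf kww kk; concatenated:

kwwwkfwkfwkfkwwkkwkfkwwkkkwwwkfwkfwkfkwwkkwkfkwwkk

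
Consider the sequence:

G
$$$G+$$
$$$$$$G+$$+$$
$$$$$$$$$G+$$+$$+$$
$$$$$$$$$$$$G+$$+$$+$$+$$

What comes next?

Each term wraps the previous one in $$$ on the left and +$$ on the right.
One more step from $$$$$$$$$$$$G+$$+$$+$$+$$ gives the answer.

$$$$$$$$$$$$$$$G+$$+$$+$$+$$+$$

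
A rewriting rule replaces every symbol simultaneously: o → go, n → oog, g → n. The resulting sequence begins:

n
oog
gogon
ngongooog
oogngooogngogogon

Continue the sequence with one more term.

gogonoogngogogonoogngongongooog

Replace each of the 17 characters of oogngooogngogogon in place — go go n oog n go go go n oog n go n go n go oog — and concatenate.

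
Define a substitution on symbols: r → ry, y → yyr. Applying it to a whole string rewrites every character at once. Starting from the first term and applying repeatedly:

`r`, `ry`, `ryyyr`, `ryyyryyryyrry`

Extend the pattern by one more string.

Applying the rule to each of the 13 symbols of ryyyryyryyrry gives the pieces ry yyr yyr yyr ry yyr yyr ry yyr yyr ry ry yyr, which concatenate to the answer.

ryyyryyryyrryyyryyrryyyryyrryryyyr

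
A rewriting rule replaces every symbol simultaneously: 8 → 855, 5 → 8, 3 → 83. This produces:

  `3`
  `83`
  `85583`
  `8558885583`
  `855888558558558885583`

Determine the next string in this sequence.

855888558558558885588855888558558558885583

Replace each of the 21 characters of 855888558558558885583 in place — 855 8 8 855 855 855 8 8 855 8 8 855 8 8 855 855 855 8 8 855 83 — and concatenate.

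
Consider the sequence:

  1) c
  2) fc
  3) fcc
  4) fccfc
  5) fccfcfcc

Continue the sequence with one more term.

fccfcfccfccfc

Each term (from the third on) is the previous term followed by the one before it: term 3 = fc·c = fcc.
Continuing: fccfcfcc · fccfc gives term 6.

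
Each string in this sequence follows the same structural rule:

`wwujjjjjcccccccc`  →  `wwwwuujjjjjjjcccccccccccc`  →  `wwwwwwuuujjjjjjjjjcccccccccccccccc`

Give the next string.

Term n consists of 2n-2 w's, followed by n-1 u's, followed by 2n+1 j's, followed by 4n c's, where the shown terms are n = 2, 3, 4.
At n = 5 the blocks have lengths 8, 4, 11, 20.

wwwwwwwwuuuujjjjjjjjjjjcccccccccccccccccccc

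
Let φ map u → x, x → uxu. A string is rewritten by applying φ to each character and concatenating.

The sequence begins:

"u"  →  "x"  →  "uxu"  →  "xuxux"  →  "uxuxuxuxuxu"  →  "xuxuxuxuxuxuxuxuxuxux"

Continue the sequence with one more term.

Rewriting the 21 symbols of xuxuxuxuxuxuxuxuxuxux one by one yields uxu x uxu x uxu x uxu x uxu x uxu x uxu x uxu x uxu x uxu x uxu; concatenated:

uxuxuxuxuxuxuxuxuxuxuxuxuxuxuxuxuxuxuxuxuxu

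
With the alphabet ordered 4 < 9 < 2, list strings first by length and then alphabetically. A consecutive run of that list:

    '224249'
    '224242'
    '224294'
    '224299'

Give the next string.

224292

Find the rightmost character of 224299 below 2, bump it to the next letter, and reset everything to its right to 4.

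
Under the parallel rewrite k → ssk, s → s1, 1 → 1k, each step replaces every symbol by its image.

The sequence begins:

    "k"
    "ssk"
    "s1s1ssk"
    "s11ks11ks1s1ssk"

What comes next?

φ(s11ks11ks1s1ssk) expands symbol-by-symbol to s1 1k 1k ssk s1 1k 1k ssk s1 1k s1 1k s1 s1 ssk; joining the 15 pieces gives the next term.

s11k1kssks11k1kssks11ks11ks1s1ssk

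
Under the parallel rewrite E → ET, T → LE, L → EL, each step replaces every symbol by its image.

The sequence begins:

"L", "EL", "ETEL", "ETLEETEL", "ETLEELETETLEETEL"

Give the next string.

φ(ETLEELETETLEETEL) expands symbol-by-symbol to ET LE EL ET ET EL ET LE ET LE EL ET ET LE ET EL; joining the 16 pieces gives the next term.

ETLEELETETELETLEETLEELETETLEETEL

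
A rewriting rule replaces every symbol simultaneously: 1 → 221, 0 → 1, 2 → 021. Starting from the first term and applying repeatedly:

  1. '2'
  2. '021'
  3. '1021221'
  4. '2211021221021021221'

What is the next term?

Rewriting the 19 symbols of 2211021221021021221 one by one yields 021 021 221 221 1 021 221 021 021 221 1 021 221 1 021 221 021 021 221; concatenated:

021021221221102122102102122110212211021221021021221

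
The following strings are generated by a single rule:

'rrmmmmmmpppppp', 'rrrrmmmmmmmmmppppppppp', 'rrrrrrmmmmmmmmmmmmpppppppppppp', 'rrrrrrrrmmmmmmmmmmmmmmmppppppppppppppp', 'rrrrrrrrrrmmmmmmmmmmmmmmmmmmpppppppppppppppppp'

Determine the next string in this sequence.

rrrrrrrrrrrrmmmmmmmmmmmmmmmmmmmmmppppppppppppppppppppp

Term n consists of 2n r's, followed by 3n+3 m's, followed by 3n+3 p's (n = 1, 2, …).
At n = 6 the blocks have lengths 12, 21, 21.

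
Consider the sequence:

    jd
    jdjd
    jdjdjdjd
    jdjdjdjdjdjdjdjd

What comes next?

jdjdjdjdjdjdjdjdjdjdjdjdjdjdjdjd

s(k+1) = s(k)·s(k) — each term doubles the last.
One more doubling of jdjdjdjdjdjdjdjd gives the answer.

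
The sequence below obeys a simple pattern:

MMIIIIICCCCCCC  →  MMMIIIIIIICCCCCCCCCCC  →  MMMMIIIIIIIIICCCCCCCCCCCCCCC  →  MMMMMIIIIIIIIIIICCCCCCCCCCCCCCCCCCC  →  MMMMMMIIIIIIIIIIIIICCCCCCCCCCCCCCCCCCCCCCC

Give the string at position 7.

The n-th term is n M's then 2n+1 I's then 4n-1 C's, where the shown terms are n = 2, 3, 4, 5, 6.
For term 7, n = 8, so the run lengths are 8, 17, 31.

MMMMMMMMIIIIIIIIIIIIIIIIICCCCCCCCCCCCCCCCCCCCCCCCCCCCCCC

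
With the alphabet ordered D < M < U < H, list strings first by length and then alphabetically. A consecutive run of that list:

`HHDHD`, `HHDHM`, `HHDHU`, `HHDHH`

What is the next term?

HHMDD

The successor of HHDHH increments the rightmost position that isn't already H and resets every position after it to D.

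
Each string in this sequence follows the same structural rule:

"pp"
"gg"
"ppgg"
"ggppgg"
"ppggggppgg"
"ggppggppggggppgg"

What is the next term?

Each term (from the third on) is the two preceding terms concatenated in order: term 3 = pp·gg = ppgg.
So term 7 is ppggggppgg·ggppggppggggppgg.

ppggggppggggppggppggggppgg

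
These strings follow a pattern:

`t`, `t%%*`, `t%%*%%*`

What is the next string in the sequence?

t%%*%%*%%*

Each term is the previous one with %%* appended.
One more step from t%%*%%* gives the answer.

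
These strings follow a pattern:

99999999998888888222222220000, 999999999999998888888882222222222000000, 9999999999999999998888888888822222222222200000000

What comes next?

Each string has the form 9^{4n-2} 8^{2n+1} 2^{2n+2} 0^{2n-2}, where the shown terms are n = 3, 4, 5.
Setting n = 6 gives 22, 13, 14, 10 characters in each block.

99999999999999999999998888888888888222222222222220000000000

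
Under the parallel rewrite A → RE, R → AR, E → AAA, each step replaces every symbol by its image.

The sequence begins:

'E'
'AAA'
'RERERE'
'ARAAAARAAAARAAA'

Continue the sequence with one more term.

REARREREREREARREREREREARRERERE

φ(ARAAAARAAAARAAA) expands symbol-by-symbol to RE AR RE RE RE RE AR RE RE RE RE AR RE RE RE; joining the 15 pieces gives the next term.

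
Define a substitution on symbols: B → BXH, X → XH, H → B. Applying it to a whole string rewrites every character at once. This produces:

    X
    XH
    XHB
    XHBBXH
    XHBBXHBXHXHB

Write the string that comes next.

XHBBXHBXHXHBBXHXHBXHBBXH

Apply φ to XHBBXHBXHXHB symbol by symbol: X→XH, H→B, B→BXH, B→BXH, X→XH, H→B, B→BXH, X→XH, H→B, X→XH, H→B, B→BXH; joined: XH B BXH BXH XH B BXH XH B XH B BXH.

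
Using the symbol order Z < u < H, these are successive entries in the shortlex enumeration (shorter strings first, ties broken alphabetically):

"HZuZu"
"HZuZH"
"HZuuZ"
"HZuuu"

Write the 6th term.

HZuHZ

Continuing the enumeration 2 steps past HZuuu: HZuuu → HZuuH → (answer).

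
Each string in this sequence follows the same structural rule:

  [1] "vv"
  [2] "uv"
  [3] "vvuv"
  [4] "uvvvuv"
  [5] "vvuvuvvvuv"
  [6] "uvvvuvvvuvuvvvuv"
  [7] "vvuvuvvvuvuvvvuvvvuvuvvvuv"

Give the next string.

uvvvuvvvuvuvvvuvvvuvuvvvuvuvvvuvvvuvuvvvuv

Each term (from the third on) is the two preceding terms concatenated in order: term 3 = vv·uv = vvuv.
So term 8 is uvvvuvvvuvuvvvuv·vvuvuvvvuvuvvvuvvvuvuvvvuv.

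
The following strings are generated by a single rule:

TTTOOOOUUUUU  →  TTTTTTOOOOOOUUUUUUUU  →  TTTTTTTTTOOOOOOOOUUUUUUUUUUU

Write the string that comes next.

Each string has the form T^{3n} O^{2n+2} U^{3n+2} (n = 1, 2, …).
Setting n = 4 gives 12, 10, 14 characters in each block.

TTTTTTTTTTTTOOOOOOOOOOUUUUUUUUUUUUUU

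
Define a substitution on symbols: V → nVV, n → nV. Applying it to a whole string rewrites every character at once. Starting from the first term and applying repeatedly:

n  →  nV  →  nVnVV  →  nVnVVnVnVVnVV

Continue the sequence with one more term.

Replace each of the 13 characters of nVnVVnVnVVnVV in place — nV nVV nV nVV nVV nV nVV nV nVV nVV nV nVV nVV — and concatenate.

nVnVVnVnVVnVVnVnVVnVnVVnVVnVnVVnVV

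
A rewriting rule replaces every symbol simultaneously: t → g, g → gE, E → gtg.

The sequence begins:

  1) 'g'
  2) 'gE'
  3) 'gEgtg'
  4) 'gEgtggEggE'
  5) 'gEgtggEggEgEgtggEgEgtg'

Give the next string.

Rewriting the 22 symbols of gEgtggEggEgEgtggEgEgtg one by one yields gE gtg gE g gE gE gtg gE gE gtg gE gtg gE g gE gE gtg gE gtg gE g gE; concatenated:

gEgtggEggEgEgtggEgEgtggEgtggEggEgEgtggEgtggEggE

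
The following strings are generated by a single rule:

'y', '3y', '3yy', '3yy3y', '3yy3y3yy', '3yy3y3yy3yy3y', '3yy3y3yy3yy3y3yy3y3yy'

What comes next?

From term 3 onward, concatenate the last term with the second-to-last: 3y·y = 3yy, 3yy·3y = 3yy3y, …
So term 8 is 3yy3y3yy3yy3y3yy3y3yy·3yy3y3yy3yy3y.

3yy3y3yy3yy3y3yy3y3yy3yy3y3yy3yy3y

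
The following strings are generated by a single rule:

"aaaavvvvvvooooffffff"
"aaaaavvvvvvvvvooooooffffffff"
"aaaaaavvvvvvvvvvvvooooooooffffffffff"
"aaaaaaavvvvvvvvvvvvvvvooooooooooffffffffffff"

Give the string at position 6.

Each string has the form a^{n+2} v^{3n} o^{2n} f^{2n+2}, where the shown terms are n = 2, 3, 4, 5.
For term 6, n = 7, so the run lengths are 9, 21, 14, 16.

aaaaaaaaavvvvvvvvvvvvvvvvvvvvvooooooooooooooffffffffffffffff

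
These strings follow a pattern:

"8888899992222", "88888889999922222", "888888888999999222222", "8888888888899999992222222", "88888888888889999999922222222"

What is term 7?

Each string has the form 8^{2n-1} 9^{n+1} 2^{n+1}, where the shown terms are n = 3, 4, 5, 6, 7.
Setting n = 9 gives 17, 10, 10 characters in each block.

8888888888888888899999999992222222222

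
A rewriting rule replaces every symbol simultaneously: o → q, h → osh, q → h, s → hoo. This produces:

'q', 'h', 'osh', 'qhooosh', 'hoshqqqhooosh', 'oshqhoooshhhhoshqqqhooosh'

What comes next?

Rewriting the 25 symbols of oshqhoooshhhhoshqqqhooosh one by one yields q hoo osh h osh q q q hoo osh osh osh osh q hoo osh h h h osh q q q hoo osh; concatenated:

qhoooshhoshqqqhoooshoshoshoshqhoooshhhhoshqqqhooosh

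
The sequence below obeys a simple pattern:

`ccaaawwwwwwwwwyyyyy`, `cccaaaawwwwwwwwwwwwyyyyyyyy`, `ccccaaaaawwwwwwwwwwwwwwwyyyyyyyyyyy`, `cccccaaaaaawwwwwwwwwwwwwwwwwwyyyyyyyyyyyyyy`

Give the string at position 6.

Reading off run lengths: c runs 2, 3, 4, 5; a runs 3, 4, 5, 6; w runs 9, 12, 15, 18; y runs 5, 8, 11, 14 — each is linear in n, where the shown terms are n = 2, 3, 4, 5.
Setting n = 7 gives 7, 8, 24, 20 characters in each block.

cccccccaaaaaaaawwwwwwwwwwwwwwwwwwwwwwwwyyyyyyyyyyyyyyyyyyyy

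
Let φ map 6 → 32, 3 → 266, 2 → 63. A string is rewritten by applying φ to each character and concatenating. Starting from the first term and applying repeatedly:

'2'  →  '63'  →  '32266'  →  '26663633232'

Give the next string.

63323232266322662666326663

Apply φ to 26663633232 symbol by symbol: 2→63, 6→32, 6→32, 6→32, 3→266, 6→32, 3→266, 3→266, 2→63, 3→266, 2→63; joined: 63 32 32 32 266 32 266 266 63 266 63.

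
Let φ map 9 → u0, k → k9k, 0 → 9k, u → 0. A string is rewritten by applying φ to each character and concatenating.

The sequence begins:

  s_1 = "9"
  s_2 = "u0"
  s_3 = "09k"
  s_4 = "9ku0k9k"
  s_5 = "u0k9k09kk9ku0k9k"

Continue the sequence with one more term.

09kk9ku0k9k9ku0k9kk9ku0k9k09kk9ku0k9k

Applying the rule to each of the 16 symbols of u0k9k09kk9ku0k9k gives the pieces 0 9k k9k u0 k9k 9k u0 k9k k9k u0 k9k 0 9k k9k u0 k9k, which concatenate to the answer.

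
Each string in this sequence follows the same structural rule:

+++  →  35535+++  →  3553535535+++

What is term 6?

Each term is the previous one with 35535 prepended.
From 3553535535+++, 3 further steps: 3553535535+++ → 355353553535535+++ → 35535355353553535535+++ → (answer).

3553535535355353553535535+++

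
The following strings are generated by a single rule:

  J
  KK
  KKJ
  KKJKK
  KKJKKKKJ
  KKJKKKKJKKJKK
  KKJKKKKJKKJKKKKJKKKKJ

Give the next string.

This is a Fibonacci-style word recurrence s(k) = s(k−1)·s(k−2): e.g. KK·J = KKJ.
The next term joins KKJKKKKJKKJKKKKJKKKKJ and KKJKKKKJKKJKK.

KKJKKKKJKKJKKKKJKKKKJKKJKKKKJKKJKK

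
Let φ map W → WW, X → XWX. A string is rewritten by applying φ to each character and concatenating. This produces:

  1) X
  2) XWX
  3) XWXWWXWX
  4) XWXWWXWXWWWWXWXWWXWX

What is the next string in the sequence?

Rewriting the 20 symbols of XWXWWXWXWWWWXWXWWXWX one by one yields XWX WW XWX WW WW XWX WW XWX WW WW WW WW XWX WW XWX WW WW XWX WW XWX; concatenated:

XWXWWXWXWWWWXWXWWXWXWWWWWWWWXWXWWXWXWWWWXWXWWXWX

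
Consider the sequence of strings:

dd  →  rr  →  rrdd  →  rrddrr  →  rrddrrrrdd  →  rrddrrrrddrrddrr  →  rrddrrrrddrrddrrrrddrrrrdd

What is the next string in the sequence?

rrddrrrrddrrddrrrrddrrrrddrrddrrrrddrrddrr

From term 3 onward, concatenate the last term with the second-to-last: rr·dd = rrdd, rrdd·rr = rrddrr, …
So term 8 is rrddrrrrddrrddrrrrddrrrrdd·rrddrrrrddrrddrr.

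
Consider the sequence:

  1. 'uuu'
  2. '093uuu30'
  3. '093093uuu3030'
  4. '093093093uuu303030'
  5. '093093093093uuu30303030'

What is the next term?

Every step adds 093 to the front and 30 to the end of the previous string.
So the next term is 093·093093093093uuu30303030·30.

093093093093093uuu3030303030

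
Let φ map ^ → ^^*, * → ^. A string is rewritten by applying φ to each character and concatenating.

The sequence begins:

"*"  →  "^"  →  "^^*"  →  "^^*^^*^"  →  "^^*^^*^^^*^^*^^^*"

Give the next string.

Replace each of the 17 characters of ^^*^^*^^^*^^*^^^* in place — ^^* ^^* ^ ^^* ^^* ^ ^^* ^^* ^^* ^ ^^* ^^* ^ ^^* ^^* ^^* ^ — and concatenate.

^^*^^*^^^*^^*^^^*^^*^^*^^^*^^*^^^*^^*^^*^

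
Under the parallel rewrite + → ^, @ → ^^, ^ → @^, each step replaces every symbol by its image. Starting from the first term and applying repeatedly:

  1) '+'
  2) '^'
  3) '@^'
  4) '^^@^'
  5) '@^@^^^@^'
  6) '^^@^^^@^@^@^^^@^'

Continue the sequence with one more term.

Rewriting the 16 symbols of ^^@^^^@^@^@^^^@^ one by one yields @^ @^ ^^ @^ @^ @^ ^^ @^ ^^ @^ ^^ @^ @^ @^ ^^ @^; concatenated:

@^@^^^@^@^@^^^@^^^@^^^@^@^@^^^@^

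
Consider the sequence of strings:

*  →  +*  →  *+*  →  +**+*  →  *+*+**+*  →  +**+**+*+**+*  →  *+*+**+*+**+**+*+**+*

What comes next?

From term 3 onward, concatenate the second-to-last term with the last: *·+* = *+*, +*·*+* = +**+*, …
The next term joins +**+**+*+**+* and *+*+**+*+**+**+*+**+*.

+**+**+*+**+**+*+**+*+**+**+*+**+*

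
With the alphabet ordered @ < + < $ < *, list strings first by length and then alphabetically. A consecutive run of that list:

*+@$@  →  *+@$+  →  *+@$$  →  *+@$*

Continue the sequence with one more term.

*+@*@

The successor of *+@$* increments the rightmost position that isn't already * and resets every position after it to @.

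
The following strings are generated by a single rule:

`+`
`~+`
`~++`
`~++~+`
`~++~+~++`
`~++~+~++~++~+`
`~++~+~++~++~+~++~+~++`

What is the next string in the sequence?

~++~+~++~++~+~++~+~++~++~+~++~++~+

Each term (from the third on) is the previous term followed by the one before it: term 3 = ~+·+ = ~++.
The next term joins ~++~+~++~++~+~++~+~++ and ~++~+~++~++~+.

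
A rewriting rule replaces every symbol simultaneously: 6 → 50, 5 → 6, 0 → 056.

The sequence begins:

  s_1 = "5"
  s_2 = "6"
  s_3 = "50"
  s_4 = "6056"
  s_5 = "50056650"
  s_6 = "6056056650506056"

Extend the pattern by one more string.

Rewriting the 16 symbols of 6056056650506056 one by one yields 50 056 6 50 056 6 50 50 6 056 6 056 50 056 6 50; concatenated:

50056650056650506056605650056650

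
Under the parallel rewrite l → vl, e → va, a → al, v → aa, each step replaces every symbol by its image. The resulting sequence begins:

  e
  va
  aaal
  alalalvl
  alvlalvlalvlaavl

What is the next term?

alvlaavlalvlaavlalvlaavlalalaavl

φ(alvlalvlalvlaavl) expands symbol-by-symbol to al vl aa vl al vl aa vl al vl aa vl al al aa vl; joining the 16 pieces gives the next term.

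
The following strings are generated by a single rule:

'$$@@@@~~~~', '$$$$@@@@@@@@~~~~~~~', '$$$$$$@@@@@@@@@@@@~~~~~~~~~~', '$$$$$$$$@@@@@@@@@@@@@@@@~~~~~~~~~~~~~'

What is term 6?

Term n consists of 2n $'s, followed by 4n @'s, followed by 3n+1 ~'s (n = 1, 2, …).
Setting n = 6 gives 12, 24, 19 characters in each block.

$$$$$$$$$$$$@@@@@@@@@@@@@@@@@@@@@@@@~~~~~~~~~~~~~~~~~~~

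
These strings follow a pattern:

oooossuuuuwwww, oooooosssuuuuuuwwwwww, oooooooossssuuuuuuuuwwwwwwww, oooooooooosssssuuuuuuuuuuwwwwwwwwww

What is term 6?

Term n consists of 2n o's, followed by n s's, followed by 2n u's, followed by 2n w's, where the shown terms are n = 2, 3, 4, 5.
Setting n = 7 gives 14, 7, 14, 14 characters in each block.

oooooooooooooosssssssuuuuuuuuuuuuuuwwwwwwwwwwwwww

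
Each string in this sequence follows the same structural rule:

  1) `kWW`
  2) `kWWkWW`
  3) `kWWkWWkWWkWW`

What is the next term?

s(k+1) = s(k)·s(k) — each term doubles the last.
So the next term is two copies of kWWkWWkWWkWW.

kWWkWWkWWkWWkWWkWWkWWkWW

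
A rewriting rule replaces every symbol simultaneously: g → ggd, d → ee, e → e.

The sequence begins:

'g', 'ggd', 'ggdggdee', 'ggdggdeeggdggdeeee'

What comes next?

ggdggdeeggdggdeeeeggdggdeeggdggdeeeeee

φ(ggdggdeeggdggdeeee) expands symbol-by-symbol to ggd ggd ee ggd ggd ee e e ggd ggd ee ggd ggd ee e e e e; joining the 18 pieces gives the next term.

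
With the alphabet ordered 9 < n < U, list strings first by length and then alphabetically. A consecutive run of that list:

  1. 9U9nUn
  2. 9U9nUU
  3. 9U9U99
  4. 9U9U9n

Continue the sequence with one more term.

9U9U9U

The successor of 9U9U9n increments the rightmost position that isn't already U and resets every position after it to 9.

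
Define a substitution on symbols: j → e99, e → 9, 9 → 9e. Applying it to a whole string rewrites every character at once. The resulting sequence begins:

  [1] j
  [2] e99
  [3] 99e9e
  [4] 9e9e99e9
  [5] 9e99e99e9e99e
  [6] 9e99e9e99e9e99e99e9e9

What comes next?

Rewriting the 21 symbols of 9e99e9e99e9e99e99e9e9 one by one yields 9e 9 9e 9e 9 9e 9 9e 9e 9 9e 9 9e 9e 9 9e 9e 9 9e 9 9e; concatenated:

9e99e9e99e99e9e99e99e9e99e9e99e99e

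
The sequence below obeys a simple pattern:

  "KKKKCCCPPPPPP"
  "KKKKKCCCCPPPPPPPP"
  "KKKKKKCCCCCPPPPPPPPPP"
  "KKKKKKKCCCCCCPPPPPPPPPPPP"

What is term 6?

KKKKKKKKKCCCCCCCCPPPPPPPPPPPPPPPP

The n-th term is n+2 K's then n+1 C's then 2n+2 P's, where the shown terms are n = 2, 3, 4, 5.
At n = 7 the blocks have lengths 9, 8, 16.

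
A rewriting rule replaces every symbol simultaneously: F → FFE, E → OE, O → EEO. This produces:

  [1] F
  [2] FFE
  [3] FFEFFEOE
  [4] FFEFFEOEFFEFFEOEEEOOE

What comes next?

FFEFFEOEFFEFFEOEEEOOEFFEFFEOEFFEFFEOEEEOOEOEOEEEOEEOOE

Applying the rule to each of the 21 symbols of FFEFFEOEFFEFFEOEEEOOE gives the pieces FFE FFE OE FFE FFE OE EEO OE FFE FFE OE FFE FFE OE EEO OE OE OE EEO EEO OE, which concatenate to the answer.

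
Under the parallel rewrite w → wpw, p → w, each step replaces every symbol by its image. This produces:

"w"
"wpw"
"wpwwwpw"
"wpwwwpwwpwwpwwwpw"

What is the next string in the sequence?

φ(wpwwwpwwpwwpwwwpw) expands symbol-by-symbol to wpw w wpw wpw wpw w wpw wpw w wpw wpw w wpw wpw wpw w wpw; joining the 17 pieces gives the next term.

wpwwwpwwpwwpwwwpwwpwwwpwwpwwwpwwpwwpwwwpw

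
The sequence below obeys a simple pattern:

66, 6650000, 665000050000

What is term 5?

6650000500005000050000

Each term is the previous one with 50000 appended.
From 665000050000, 2 further steps: 665000050000 → 66500005000050000 → (answer).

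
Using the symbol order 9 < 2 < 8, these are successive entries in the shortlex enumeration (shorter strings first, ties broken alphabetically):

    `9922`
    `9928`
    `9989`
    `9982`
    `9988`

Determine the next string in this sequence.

The successor of 9988 increments the rightmost position that isn't already 8 and resets every position after it to 9.

9299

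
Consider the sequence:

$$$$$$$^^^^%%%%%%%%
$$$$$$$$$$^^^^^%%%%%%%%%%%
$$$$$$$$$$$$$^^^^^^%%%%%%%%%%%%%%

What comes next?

Each string has the form $^{3n+1} ^^{n+2} %^{3n+2}, where the shown terms are n = 2, 3, 4.
At n = 5 the blocks have lengths 16, 7, 17.

$$$$$$$$$$$$$$$$^^^^^^^%%%%%%%%%%%%%%%%%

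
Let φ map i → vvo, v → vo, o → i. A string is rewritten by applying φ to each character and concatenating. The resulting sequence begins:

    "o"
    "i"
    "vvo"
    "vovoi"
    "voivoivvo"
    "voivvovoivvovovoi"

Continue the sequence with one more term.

Replace each of the 17 characters of voivvovoivvovovoi in place — vo i vvo vo vo i vo i vvo vo vo i vo i vo i vvo — and concatenate.

voivvovovoivoivvovovoivoivoivvo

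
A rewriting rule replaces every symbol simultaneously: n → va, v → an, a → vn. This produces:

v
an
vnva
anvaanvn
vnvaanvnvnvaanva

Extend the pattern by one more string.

Rewriting the 16 symbols of vnvaanvnvnvaanva one by one yields an va an vn vn va an va an va an vn vn va an vn; concatenated:

anvaanvnvnvaanvaanvaanvnvnvaanvn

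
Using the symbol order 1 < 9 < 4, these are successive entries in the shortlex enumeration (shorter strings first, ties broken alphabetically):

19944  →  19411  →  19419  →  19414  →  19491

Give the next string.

Treat 19491 as a base-3 numeral over the given alphabet and add one, carrying through any trailing 4's.

19499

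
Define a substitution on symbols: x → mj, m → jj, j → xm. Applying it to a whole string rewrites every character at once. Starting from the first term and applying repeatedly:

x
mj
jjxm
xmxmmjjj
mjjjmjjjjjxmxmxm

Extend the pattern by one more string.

jjxmxmxmjjxmxmxmxmxmmjjjmjjjmjjj

φ(mjjjmjjjjjxmxmxm) expands symbol-by-symbol to jj xm xm xm jj xm xm xm xm xm mj jj mj jj mj jj; joining the 16 pieces gives the next term.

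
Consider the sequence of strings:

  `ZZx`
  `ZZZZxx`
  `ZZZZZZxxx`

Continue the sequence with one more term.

ZZZZZZZZxxxx

Term n consists of 2n Z's, followed by n x's (n = 1, 2, …).
For the next term, n = 4, so the run lengths are 8, 4.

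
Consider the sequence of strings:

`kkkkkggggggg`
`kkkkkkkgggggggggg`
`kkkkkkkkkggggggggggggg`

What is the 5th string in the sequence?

kkkkkkkkkkkkkggggggggggggggggggg

The n-th term is 2n+1 k's then 3n+1 g's, where the shown terms are n = 2, 3, 4.
Setting n = 6 gives 13, 19 characters in each block.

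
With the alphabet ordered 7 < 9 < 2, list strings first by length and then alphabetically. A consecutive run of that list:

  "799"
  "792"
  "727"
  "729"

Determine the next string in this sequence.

722

The successor of 729 increments the rightmost position that isn't already 2 and resets every position after it to 7.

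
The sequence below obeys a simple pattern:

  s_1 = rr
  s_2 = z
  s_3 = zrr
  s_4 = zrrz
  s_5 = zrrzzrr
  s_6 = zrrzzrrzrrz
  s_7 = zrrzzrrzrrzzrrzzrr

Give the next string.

zrrzzrrzrrzzrrzzrrzrrzzrrzrrz

From term 3 onward, concatenate the last term with the second-to-last: z·rr = zrr, zrr·z = zrrz, …
Continuing: zrrzzrrzrrzzrrzzrr · zrrzzrrzrrz gives term 8.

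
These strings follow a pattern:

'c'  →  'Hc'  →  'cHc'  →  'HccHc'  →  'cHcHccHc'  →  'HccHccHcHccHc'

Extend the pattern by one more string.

This is a Fibonacci-style word recurrence s(k) = s(k−2)·s(k−1): e.g. c·Hc = cHc.
So term 7 is cHcHccHc·HccHccHcHccHc.

cHcHccHcHccHccHcHccHc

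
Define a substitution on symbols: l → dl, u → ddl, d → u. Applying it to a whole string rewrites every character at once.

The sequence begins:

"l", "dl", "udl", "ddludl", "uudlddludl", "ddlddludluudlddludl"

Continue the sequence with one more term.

uudluudlddludlddlddludluudlddludl

Applying the rule to each of the 19 symbols of ddlddludluudlddludl gives the pieces u u dl u u dl ddl u dl ddl ddl u dl u u dl ddl u dl, which concatenate to the answer.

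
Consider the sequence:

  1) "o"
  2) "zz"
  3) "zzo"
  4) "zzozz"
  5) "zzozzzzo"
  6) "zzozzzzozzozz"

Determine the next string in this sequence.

zzozzzzozzozzzzozzzzo

Each term (from the third on) is the previous term followed by the one before it: term 3 = zz·o = zzo.
The next term joins zzozzzzozzozz and zzozzzzo.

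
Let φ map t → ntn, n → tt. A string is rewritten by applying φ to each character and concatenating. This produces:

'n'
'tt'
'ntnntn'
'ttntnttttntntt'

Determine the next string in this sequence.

ntnntnttntnttntnntnntnntnttntnttntnntn

Applying the rule to each of the 14 symbols of ttntnttttntntt gives the pieces ntn ntn tt ntn tt ntn ntn ntn ntn tt ntn tt ntn ntn, which concatenate to the answer.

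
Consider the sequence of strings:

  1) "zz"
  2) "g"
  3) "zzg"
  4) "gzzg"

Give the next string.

From term 3 onward, concatenate the second-to-last term with the last: zz·g = zzg, g·zzg = gzzg, …
So term 5 is zzg·gzzg.

zzggzzg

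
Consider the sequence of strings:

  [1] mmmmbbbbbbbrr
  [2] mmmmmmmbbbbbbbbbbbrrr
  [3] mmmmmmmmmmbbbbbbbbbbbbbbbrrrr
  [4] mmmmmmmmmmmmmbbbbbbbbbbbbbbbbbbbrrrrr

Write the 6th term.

mmmmmmmmmmmmmmmmmmmbbbbbbbbbbbbbbbbbbbbbbbbbbbrrrrrrr

Each string has the form m^{3n-2} b^{4n-1} r^{n}, where the shown terms are n = 2, 3, 4, 5.
Setting n = 7 gives 19, 27, 7 characters in each block.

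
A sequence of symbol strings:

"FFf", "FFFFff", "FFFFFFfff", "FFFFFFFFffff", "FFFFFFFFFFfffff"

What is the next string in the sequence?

FFFFFFFFFFFFffffff

Reading off run lengths: F runs 2, 4, 6, 8, 10; f runs 1, 2, 3, 4, 5 — each is linear in n (n = 1, 2, …).
Setting n = 6 gives 12, 6 characters in each block.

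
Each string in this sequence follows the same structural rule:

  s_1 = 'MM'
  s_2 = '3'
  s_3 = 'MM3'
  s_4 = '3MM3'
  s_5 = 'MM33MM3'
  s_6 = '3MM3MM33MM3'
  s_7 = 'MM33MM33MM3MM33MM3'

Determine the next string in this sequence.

From term 3 onward, concatenate the second-to-last term with the last: MM·3 = MM3, 3·MM3 = 3MM3, …
Continuing: 3MM3MM33MM3 · MM33MM33MM3MM33MM3 gives term 8.

3MM3MM33MM3MM33MM33MM3MM33MM3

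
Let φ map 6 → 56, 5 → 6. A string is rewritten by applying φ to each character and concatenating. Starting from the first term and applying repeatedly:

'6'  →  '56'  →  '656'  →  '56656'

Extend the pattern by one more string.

65656656

Apply φ to 56656 symbol by symbol: 5→6, 6→56, 6→56, 5→6, 6→56; joined: 6 56 56 6 56.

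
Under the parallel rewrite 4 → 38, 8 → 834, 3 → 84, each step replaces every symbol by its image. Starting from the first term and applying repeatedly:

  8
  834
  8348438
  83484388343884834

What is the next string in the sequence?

Applying the rule to each of the 17 symbols of 83484388343884834 gives the pieces 834 84 38 834 38 84 834 834 84 38 84 834 834 38 834 84 38, which concatenate to the answer.

83484388343884834834843884834834388348438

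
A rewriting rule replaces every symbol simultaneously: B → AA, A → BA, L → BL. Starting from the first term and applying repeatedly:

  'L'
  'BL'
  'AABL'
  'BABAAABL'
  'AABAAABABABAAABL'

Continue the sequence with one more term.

Applying the rule to each of the 16 symbols of AABAAABABABAAABL gives the pieces BA BA AA BA BA BA AA BA AA BA AA BA BA BA AA BL, which concatenate to the answer.

BABAAABABABAAABAAABAAABABABAAABL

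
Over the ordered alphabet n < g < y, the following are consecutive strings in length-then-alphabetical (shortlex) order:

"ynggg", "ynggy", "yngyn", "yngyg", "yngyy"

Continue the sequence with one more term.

ynynn

The successor of yngyy increments the rightmost position that isn't already y and resets every position after it to n.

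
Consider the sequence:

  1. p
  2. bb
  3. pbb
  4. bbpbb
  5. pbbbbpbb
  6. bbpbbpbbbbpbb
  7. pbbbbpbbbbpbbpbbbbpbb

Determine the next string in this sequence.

bbpbbpbbbbpbbpbbbbpbbbbpbbpbbbbpbb

From term 3 onward, concatenate the second-to-last term with the last: p·bb = pbb, bb·pbb = bbpbb, …
So term 8 is bbpbbpbbbbpbb·pbbbbpbbbbpbbpbbbbpbb.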